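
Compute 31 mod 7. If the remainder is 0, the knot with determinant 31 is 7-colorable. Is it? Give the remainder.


Step 1: A knot is p-colorable if and only if p divides its determinant.
Step 2: Compute 31 mod 7.
31 = 4 * 7 + 3
Step 3: 31 mod 7 = 3
Step 4: The knot is 7-colorable: no

3


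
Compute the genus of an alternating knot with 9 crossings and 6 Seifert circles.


For alternating knots, g = (c - s + 1)/2.
= (9 - 6 + 1)/2
= 4/2 = 2

2


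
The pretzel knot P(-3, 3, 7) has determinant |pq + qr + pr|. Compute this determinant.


Step 1: Compute pq + qr + pr.
pq = (-3)*3 = -9
qr = 3*7 = 21
pr = (-3)*7 = -21
pq + qr + pr = -9 + 21 + (-21) = -9
Step 2: Take absolute value.
det(P(-3,3,7)) = |-9| = 9

9


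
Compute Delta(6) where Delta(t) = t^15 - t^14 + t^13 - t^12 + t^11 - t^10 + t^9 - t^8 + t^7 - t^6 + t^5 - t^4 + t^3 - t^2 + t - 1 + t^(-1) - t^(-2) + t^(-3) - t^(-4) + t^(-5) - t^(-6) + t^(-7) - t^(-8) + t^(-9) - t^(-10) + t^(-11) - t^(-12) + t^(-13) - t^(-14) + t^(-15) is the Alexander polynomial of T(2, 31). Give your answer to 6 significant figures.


Substituting t = 6 into Delta(t) = t^15 - t^14 + t^13 - t^12 + t^11 - t^10 + t^9 - t^8 + t^7 - t^6 + t^5 - t^4 + t^3 - t^2 + t - 1 + t^(-1) - t^(-2) + t^(-3) - t^(-4) + t^(-5) - t^(-6) + t^(-7) - t^(-8) + t^(-9) - t^(-10) + t^(-11) - t^(-12) + t^(-13) - t^(-14) + t^(-15):
Term values: (470184984576) + (-78364164096) + (13060694016) + (-2176782336) + (362797056) + (-60466176) + (10077696) + (-1679616) + (279936) + (-46656) + (7776) + (-1296) + (216) + (-36) + (6) + (-1) + (0.166667) + (-0.0277778) + (0.00462963) + (-0.000771605) + (0.000128601) + (-2.14335e-05) + (3.57225e-06) + (-5.95374e-07) + (9.9229e-08) + (-1.65382e-08) + (2.75636e-09) + (-4.59394e-10) + (7.65656e-11) + (-1.27609e-11) + (2.12682e-12)
Sum = 4.030157011e+11
Rounded to 6 significant figures: 4.03016e+11

4.03016e+11


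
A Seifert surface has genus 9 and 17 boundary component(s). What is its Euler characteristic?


chi = 2 - 2g - b
= 2 - 2*9 - 17
= 2 - 18 - 17 = -33

-33


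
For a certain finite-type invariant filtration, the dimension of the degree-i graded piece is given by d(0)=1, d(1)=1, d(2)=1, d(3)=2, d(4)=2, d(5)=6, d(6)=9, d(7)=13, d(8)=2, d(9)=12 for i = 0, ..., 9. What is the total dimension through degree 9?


Total dimension = d(0) + d(1) + ... + d(9)
= 1 + 1 + 1 + 2 + 2 + 6 + 9 + 13 + 2 + 12
= 49

49


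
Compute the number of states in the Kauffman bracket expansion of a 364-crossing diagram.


Each crossing contributes 2 choices (A-smoothing or B-smoothing).
Total states = 2^364 = 37576681324381331646231689548629392438010920782533117931316655544515344401833735095419183974156299248510959616

37576681324381331646231689548629392438010920782533117931316655544515344401833735095419183974156299248510959616


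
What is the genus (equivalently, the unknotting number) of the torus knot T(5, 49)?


For a torus knot T(p,q), both the unknotting number and genus equal (p-1)(q-1)/2.
= (5-1)(49-1)/2
= 4*48/2
= 192/2 = 96

96


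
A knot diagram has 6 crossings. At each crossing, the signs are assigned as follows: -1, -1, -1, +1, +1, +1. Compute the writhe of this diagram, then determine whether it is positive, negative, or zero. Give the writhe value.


Step 1: Count positive crossings (+1).
Positive crossings: 3
Step 2: Count negative crossings (-1).
Negative crossings: 3
Step 3: Writhe = (positive) - (negative)
w = 3 - 3 = 0
Step 4: |w| = 0, and w is zero

0


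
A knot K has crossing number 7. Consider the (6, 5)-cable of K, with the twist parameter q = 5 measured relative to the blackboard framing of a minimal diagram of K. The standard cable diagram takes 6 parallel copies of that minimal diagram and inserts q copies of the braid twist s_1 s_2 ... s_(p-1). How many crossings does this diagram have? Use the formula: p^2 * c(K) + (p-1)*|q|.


Step 1: Each of the c(K) crossings of the companion diagram becomes p*p = p^2 crossings among the p parallel strands, and each of the |q| twists s_1 s_2 ... s_(p-1) adds (p-1) crossings.
  Crossings = p^2 * c(K) + (p-1)*|q|
Step 2: = 6^2 * 7 + (6-1)*5
Step 3: = 36*7 + 5*5
Step 4: = 252 + 25 = 277

277


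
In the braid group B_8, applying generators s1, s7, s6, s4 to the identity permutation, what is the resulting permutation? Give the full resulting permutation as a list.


Starting with identity [1, 2, 3, 4, 5, 6, 7, 8].
Apply generators in sequence:
  After s1: [2, 1, 3, 4, 5, 6, 7, 8]
  After s7: [2, 1, 3, 4, 5, 6, 8, 7]
  After s6: [2, 1, 3, 4, 5, 8, 6, 7]
  After s4: [2, 1, 3, 5, 4, 8, 6, 7]
Final permutation: [2, 1, 3, 5, 4, 8, 6, 7]

[2, 1, 3, 5, 4, 8, 6, 7]


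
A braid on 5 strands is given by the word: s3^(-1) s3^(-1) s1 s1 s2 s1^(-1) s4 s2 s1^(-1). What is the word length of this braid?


The word length counts the number of generators (including inverses).
Listing each generator: s3^(-1), s3^(-1), s1, s1, s2, s1^(-1), s4, s2, s1^(-1)
There are 9 generators in this braid word.

9


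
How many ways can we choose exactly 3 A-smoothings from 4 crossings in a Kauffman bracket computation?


We choose which 3 of 4 crossings get A-smoothings.
C(4, 3) = 4! / (3! * 1!)
= 4

4


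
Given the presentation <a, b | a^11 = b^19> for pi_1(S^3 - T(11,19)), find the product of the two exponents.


The relation is a^11 = b^19.
Product of exponents = 11 * 19
= 209

209


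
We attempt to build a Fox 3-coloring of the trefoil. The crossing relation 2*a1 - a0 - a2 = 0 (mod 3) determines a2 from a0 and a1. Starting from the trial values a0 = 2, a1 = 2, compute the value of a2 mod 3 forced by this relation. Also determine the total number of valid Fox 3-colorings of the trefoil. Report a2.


Step 1: Apply the given crossing relation 2*a1 - a0 - a2 = 0 (mod 3).
  a2 = 2*a1 - a0 mod 3
  a2 = 2*2 - 2 mod 3
  a2 = 4 - 2 mod 3
  a2 = 2 mod 3 = 2
Step 2: The trefoil has determinant 3.
  Number of Fox p-colorings (p prime) is p^2 if p = 3, else p.
  Since p = 3 divides det = 3, the trefoil is 3-colorable.
  (Indeed for p = 3 any choice of a0, a1 extends to a valid coloring; the trial (a0, a1, a2) = (2, 2, 2) satisfies all three crossing relations.)
  Total colorings = 3^2 = 9
Step 3: a2 = 2, total Fox 3-colorings = 9

2


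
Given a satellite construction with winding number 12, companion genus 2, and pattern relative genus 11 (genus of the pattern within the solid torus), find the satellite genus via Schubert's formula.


Schubert: g(satellite) = g_rel(pattern) + |winding| * g(companion),
where g_rel(pattern) is the genus of the pattern relative to the solid torus.
= 11 + 12 * 2
= 11 + 24 = 35

35


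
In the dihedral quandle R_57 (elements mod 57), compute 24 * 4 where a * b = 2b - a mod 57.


24 * 4 = 2*4 - 24 mod 57
= 8 - 24 mod 57
= -16 mod 57 = 41

41


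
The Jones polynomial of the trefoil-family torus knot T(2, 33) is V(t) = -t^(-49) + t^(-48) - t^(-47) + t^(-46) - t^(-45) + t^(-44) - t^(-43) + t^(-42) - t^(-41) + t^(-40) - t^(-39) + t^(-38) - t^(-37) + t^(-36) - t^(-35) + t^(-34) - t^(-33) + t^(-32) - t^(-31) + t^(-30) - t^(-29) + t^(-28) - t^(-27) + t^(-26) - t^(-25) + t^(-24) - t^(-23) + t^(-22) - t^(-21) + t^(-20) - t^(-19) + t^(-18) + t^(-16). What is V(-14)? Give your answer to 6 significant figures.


Substituting t = -14 into V(t) = -t^(-49) + t^(-48) - t^(-47) + t^(-46) - t^(-45) + t^(-44) - t^(-43) + t^(-42) - t^(-41) + t^(-40) - t^(-39) + t^(-38) - t^(-37) + t^(-36) - t^(-35) + t^(-34) - t^(-33) + t^(-32) - t^(-31) + t^(-30) - t^(-29) + t^(-28) - t^(-27) + t^(-26) - t^(-25) + t^(-24) - t^(-23) + t^(-22) - t^(-21) + t^(-20) - t^(-19) + t^(-18) + t^(-16):
  (-)t^(-49) = 6.91395e-57
  (+)t^(-48) = 9.67953e-56
  (-)t^(-47) = 1.35513e-54
  (+)t^(-46) = 1.89719e-53
  (-)t^(-45) = 2.65606e-52
  (+)t^(-44) = 3.71849e-51
  (-)t^(-43) = 5.20588e-50
  (+)t^(-42) = 7.28824e-49
  (-)t^(-41) = 1.02035e-47
  (+)t^(-40) = 1.42849e-46
  (-)t^(-39) = 1.99989e-45
  (+)t^(-38) = 2.79985e-44
  (-)t^(-37) = 3.91979e-43
  (+)t^(-36) = 5.4877e-42
  (-)t^(-35) = 7.68279e-41
  (+)t^(-34) = 1.07559e-39
  (-)t^(-33) = 1.50583e-38
  (+)t^(-32) = 2.10816e-37
  (-)t^(-31) = 2.95142e-36
  (+)t^(-30) = 4.13199e-35
  (-)t^(-29) = 5.78478e-34
  (+)t^(-28) = 8.09869e-33
  (-)t^(-27) = 1.13382e-31
  (+)t^(-26) = 1.58734e-30
  (-)t^(-25) = 2.22228e-29
  (+)t^(-24) = 3.11119e-28
  (-)t^(-23) = 4.35567e-27
  (+)t^(-22) = 6.09794e-26
  (-)t^(-21) = 8.53712e-25
  (+)t^(-20) = 1.1952e-23
  (-)t^(-19) = 1.67327e-22
  (+)t^(-18) = 2.34258e-21
  (+)t^(-16) = 4.59147e-19
Sum = (6.91395e-57) + (9.67953e-56) + (1.35513e-54) + (1.89719e-53) + (2.65606e-52) + (3.71849e-51) + (5.20588e-50) + (7.28824e-49) + (1.02035e-47) + (1.42849e-46) + (1.99989e-45) + (2.79985e-44) + (3.91979e-43) + (5.4877e-42) + (7.68279e-41) + (1.07559e-39) + (1.50583e-38) + (2.10816e-37) + (2.95142e-36) + (4.13199e-35) + (5.78478e-34) + (8.09869e-33) + (1.13382e-31) + (1.58734e-30) + (2.22228e-29) + (3.11119e-28) + (4.35567e-27) + (6.09794e-26) + (8.53712e-25) + (1.1952e-23) + (1.67327e-22) + (2.34258e-21) + (4.59147e-19)
= 4.616694435e-19
Rounded to 6 significant figures: 4.61669e-19

4.61669e-19


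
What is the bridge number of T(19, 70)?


The bridge number of T(p,q) is min(p,q).
min(19, 70) = 19

19


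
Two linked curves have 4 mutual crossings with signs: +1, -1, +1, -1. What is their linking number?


Step 1: Count positive crossings: 2
Step 2: Count negative crossings: 2
Step 3: Sum of signs = 2 - 2 = 0
Step 4: Linking number = sum/2 = 0/2 = 0

0


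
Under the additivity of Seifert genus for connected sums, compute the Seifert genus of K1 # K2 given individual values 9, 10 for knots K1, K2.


The Seifert genus is additive under connected sum.
Seifert genus(K1 # K2) = (9) + (10)
= 19

19


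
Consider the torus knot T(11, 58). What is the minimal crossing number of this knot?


For a torus knot T(p, q) with gcd(p,q)=1,
the crossing number is min(p*(q-1), q*(p-1)).
p*(q-1) = 11*57 = 627
q*(p-1) = 58*10 = 580
min(627, 580) = 580

580


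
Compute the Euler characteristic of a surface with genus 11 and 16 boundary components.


chi = 2 - 2g - b
= 2 - 2*11 - 16
= 2 - 22 - 16 = -36

-36


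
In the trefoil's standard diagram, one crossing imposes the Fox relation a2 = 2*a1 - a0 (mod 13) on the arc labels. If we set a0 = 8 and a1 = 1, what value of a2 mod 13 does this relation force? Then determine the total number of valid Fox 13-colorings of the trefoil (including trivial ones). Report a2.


Step 1: Apply the given crossing relation 2*a1 - a0 - a2 = 0 (mod 13).
  a2 = 2*a1 - a0 mod 13
  a2 = 2*1 - 8 mod 13
  a2 = 2 - 8 mod 13
  a2 = -6 mod 13 = 7
Step 2: The trefoil has determinant 3.
  Number of Fox p-colorings (p prime) is p^2 if p = 3, else p.
  Since 13 does not divide 3, only trivial (constant) colorings exist.
  (So the trial a0 = 8, a1 = 1 with a0 != a1 does NOT extend to a valid coloring of the whole trefoil: the other two crossing relations require 3*(a1 - a0) = 0 (mod 13), which fails.)
  Total colorings = 13
Step 3: a2 = 7, total Fox 13-colorings = 13

7


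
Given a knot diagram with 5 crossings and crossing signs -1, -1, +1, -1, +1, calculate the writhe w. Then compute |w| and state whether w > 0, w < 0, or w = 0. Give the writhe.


Step 1: Count positive crossings (+1).
Positive crossings: 2
Step 2: Count negative crossings (-1).
Negative crossings: 3
Step 3: Writhe = (positive) - (negative)
w = 2 - 3 = -1
Step 4: |w| = 1, and w is negative

-1


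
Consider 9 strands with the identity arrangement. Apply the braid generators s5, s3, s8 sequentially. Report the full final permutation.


Starting with identity [1, 2, 3, 4, 5, 6, 7, 8, 9].
Apply generators in sequence:
  After s5: [1, 2, 3, 4, 6, 5, 7, 8, 9]
  After s3: [1, 2, 4, 3, 6, 5, 7, 8, 9]
  After s8: [1, 2, 4, 3, 6, 5, 7, 9, 8]
Final permutation: [1, 2, 4, 3, 6, 5, 7, 9, 8]

[1, 2, 4, 3, 6, 5, 7, 9, 8]


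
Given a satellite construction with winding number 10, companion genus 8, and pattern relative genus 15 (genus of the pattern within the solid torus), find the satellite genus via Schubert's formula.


Schubert: g(satellite) = g_rel(pattern) + |winding| * g(companion),
where g_rel(pattern) is the genus of the pattern relative to the solid torus.
= 15 + 10 * 8
= 15 + 80 = 95

95


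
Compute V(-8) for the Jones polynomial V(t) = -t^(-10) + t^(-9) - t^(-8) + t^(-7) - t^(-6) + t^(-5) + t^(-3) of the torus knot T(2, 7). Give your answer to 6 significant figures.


Substituting t = -8 into V(t) = -t^(-10) + t^(-9) - t^(-8) + t^(-7) - t^(-6) + t^(-5) + t^(-3):
  (-)t^(-10) = -9.31323e-10
  (+)t^(-9) = -7.45058e-09
  (-)t^(-8) = -5.96046e-08
  (+)t^(-7) = -4.76837e-07
  (-)t^(-6) = -3.8147e-06
  (+)t^(-5) = -3.05176e-05
  (+)t^(-3) = -0.00195312
Sum = (-9.31323e-10) + (-7.45058e-09) + (-5.96046e-08) + (-4.76837e-07) + (-3.8147e-06) + (-3.05176e-05) + (-0.00195312)
= -0.001988002099
Rounded to 6 significant figures: -0.001988

-0.001988


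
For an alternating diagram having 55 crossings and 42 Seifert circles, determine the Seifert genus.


For alternating knots, g = (c - s + 1)/2.
= (55 - 42 + 1)/2
= 14/2 = 7

7


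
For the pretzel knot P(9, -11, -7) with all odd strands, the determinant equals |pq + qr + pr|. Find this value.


Step 1: Compute pq + qr + pr.
pq = 9*(-11) = -99
qr = (-11)*(-7) = 77
pr = 9*(-7) = -63
pq + qr + pr = -99 + 77 + (-63) = -85
Step 2: Take absolute value.
det(P(9,-11,-7)) = |-85| = 85

85


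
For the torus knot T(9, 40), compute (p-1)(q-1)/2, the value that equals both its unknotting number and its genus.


For a torus knot T(p,q), both the unknotting number and genus equal (p-1)(q-1)/2.
= (9-1)(40-1)/2
= 8*39/2
= 312/2 = 156

156


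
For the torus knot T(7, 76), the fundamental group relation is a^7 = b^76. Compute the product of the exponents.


The relation is a^7 = b^76.
Product of exponents = 7 * 76
= 532

532


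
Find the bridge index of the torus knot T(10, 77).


The bridge number of T(p,q) is min(p,q).
min(10, 77) = 10

10


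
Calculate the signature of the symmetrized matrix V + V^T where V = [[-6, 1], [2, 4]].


Step 1: V + V^T = [[-12, 3], [3, 8]]
Step 2: trace = -4, det = -105
Step 3: Discriminant = (-4)^2 - 4*(-105) = 436
Step 4: Eigenvalues: 8.44031, -12.4403
Step 5: Signature = (# positive eigenvalues) - (# negative eigenvalues) = 0

0


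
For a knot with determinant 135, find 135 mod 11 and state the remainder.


Step 1: A knot is p-colorable if and only if p divides its determinant.
Step 2: Compute 135 mod 11.
135 = 12 * 11 + 3
Step 3: 135 mod 11 = 3
Step 4: The knot is 11-colorable: no

3


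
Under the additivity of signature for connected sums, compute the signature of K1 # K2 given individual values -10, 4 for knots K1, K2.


The signature is additive under connected sum.
signature(K1 # K2) = (-10) + (4)
= -6

-6


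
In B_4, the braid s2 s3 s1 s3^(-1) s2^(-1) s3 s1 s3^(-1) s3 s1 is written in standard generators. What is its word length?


The word length counts the number of generators (including inverses).
Listing each generator: s2, s3, s1, s3^(-1), s2^(-1), s3, s1, s3^(-1), s3, s1
There are 10 generators in this braid word.

10


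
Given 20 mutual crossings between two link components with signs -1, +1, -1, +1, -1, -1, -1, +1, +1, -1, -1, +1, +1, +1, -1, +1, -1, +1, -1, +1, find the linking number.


Step 1: Count positive crossings: 10
Step 2: Count negative crossings: 10
Step 3: Sum of signs = 10 - 10 = 0
Step 4: Linking number = sum/2 = 0/2 = 0

0


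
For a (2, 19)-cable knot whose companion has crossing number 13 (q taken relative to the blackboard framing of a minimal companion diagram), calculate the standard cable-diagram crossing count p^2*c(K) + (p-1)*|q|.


Step 1: Each of the c(K) crossings of the companion diagram becomes p*p = p^2 crossings among the p parallel strands, and each of the |q| twists s_1 s_2 ... s_(p-1) adds (p-1) crossings.
  Crossings = p^2 * c(K) + (p-1)*|q|
Step 2: = 2^2 * 13 + (2-1)*19
Step 3: = 4*13 + 1*19
Step 4: = 52 + 19 = 71

71


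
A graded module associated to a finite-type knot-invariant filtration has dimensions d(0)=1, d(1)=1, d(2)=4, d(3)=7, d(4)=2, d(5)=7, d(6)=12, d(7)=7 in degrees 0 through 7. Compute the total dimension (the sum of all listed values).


Total dimension = d(0) + d(1) + ... + d(7)
= 1 + 1 + 4 + 7 + 2 + 7 + 12 + 7
= 41

41


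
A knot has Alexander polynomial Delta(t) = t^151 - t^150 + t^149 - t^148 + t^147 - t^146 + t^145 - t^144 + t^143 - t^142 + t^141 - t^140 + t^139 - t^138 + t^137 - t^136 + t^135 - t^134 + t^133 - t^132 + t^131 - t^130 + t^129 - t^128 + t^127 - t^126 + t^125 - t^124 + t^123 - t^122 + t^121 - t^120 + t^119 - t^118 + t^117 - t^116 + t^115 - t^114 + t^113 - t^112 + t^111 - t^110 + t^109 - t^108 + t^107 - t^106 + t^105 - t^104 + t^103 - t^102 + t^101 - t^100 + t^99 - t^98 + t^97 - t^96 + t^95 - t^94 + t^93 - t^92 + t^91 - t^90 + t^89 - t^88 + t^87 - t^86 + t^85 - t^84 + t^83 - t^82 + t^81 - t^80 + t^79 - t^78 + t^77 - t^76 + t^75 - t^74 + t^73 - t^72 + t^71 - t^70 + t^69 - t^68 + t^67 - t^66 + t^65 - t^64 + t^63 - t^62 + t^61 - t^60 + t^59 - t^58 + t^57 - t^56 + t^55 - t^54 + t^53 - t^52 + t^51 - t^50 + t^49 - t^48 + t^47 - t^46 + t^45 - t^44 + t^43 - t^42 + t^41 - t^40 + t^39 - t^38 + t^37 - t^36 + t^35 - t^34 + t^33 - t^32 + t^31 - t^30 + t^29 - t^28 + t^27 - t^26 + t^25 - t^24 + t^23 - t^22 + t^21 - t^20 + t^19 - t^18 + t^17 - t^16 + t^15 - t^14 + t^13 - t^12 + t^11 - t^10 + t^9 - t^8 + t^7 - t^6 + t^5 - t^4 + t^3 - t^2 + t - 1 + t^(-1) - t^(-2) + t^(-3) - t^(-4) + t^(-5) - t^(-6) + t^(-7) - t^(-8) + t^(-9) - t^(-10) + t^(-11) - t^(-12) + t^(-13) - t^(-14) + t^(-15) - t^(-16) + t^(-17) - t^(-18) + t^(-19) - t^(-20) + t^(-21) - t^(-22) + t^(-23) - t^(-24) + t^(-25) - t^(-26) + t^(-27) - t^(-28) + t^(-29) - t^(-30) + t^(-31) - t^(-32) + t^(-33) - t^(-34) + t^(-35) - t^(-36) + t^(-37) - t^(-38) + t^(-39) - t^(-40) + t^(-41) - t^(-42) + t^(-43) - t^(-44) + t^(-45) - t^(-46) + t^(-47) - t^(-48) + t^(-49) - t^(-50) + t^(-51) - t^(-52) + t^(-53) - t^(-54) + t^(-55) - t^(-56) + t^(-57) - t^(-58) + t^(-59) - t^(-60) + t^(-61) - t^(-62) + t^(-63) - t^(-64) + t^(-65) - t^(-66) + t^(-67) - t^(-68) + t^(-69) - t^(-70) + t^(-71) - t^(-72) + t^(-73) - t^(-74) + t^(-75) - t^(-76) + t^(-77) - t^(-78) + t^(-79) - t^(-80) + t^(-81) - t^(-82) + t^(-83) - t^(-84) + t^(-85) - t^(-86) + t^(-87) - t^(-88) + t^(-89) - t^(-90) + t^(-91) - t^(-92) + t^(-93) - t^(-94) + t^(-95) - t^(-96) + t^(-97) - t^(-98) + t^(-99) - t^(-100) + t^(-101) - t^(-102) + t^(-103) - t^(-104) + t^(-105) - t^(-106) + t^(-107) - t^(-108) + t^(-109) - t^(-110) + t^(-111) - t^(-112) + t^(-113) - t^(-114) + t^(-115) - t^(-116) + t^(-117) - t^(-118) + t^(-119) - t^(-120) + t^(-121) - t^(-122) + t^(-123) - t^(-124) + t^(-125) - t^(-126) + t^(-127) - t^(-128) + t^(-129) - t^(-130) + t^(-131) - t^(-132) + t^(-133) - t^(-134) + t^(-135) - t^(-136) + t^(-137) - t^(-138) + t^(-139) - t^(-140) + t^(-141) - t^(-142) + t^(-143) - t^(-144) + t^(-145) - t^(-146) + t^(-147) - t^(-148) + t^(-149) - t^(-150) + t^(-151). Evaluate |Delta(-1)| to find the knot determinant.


Step 1: The polynomial has 303 terms with alternating signs, exponents from 151 down to -151.
Step 2: Substitute t = -1. The i-th term has coefficient (-1)^i and exponent (m-i),
  so its value is (-1)^i * (-1)^(m-i) = (-1)^m = -1 for every i.
Step 3: All 303 terms equal -1, so Delta(-1) = 303 * (-1) = -303
Step 4: |Delta(-1)| = 303

303


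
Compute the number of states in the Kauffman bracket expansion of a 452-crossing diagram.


Each crossing contributes 2 choices (A-smoothing or B-smoothing).
Total states = 2^452 = 11629419588729710248789180926208072549658261770997088964503843186890228609814366773219056811420217048972200345700258846936553626057834496

11629419588729710248789180926208072549658261770997088964503843186890228609814366773219056811420217048972200345700258846936553626057834496


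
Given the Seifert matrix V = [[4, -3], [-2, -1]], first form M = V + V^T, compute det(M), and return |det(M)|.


Step 1: Form V + V^T where V = [[4, -3], [-2, -1]]
  V^T = [[4, -2], [-3, -1]]
  V + V^T = [[8, -5], [-5, -2]]
Step 2: det(V + V^T) = 8*(-2) - (-5)*(-5)
  = -16 - 25 = -41
Step 3: Knot determinant = |det(V + V^T)| = |-41| = 41

41


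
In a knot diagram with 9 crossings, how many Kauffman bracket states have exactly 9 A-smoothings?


We choose which 9 of 9 crossings get A-smoothings.
C(9, 9) = 9! / (9! * 0!)
= 1

1


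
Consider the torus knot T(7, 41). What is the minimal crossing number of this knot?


For a torus knot T(p, q) with gcd(p,q)=1,
the crossing number is min(p*(q-1), q*(p-1)).
p*(q-1) = 7*40 = 280
q*(p-1) = 41*6 = 246
min(280, 246) = 246

246


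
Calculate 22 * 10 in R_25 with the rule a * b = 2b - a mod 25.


22 * 10 = 2*10 - 22 mod 25
= 20 - 22 mod 25
= -2 mod 25 = 23

23


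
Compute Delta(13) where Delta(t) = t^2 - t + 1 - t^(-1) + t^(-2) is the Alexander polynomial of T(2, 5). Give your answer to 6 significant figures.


Substituting t = 13 into Delta(t) = t^2 - t + 1 - t^(-1) + t^(-2):
Term values: (169) + (-13) + (1) + (-0.0769231) + (0.00591716)
Sum = 156.9289941
Rounded to 6 significant figures: 156.929

156.929


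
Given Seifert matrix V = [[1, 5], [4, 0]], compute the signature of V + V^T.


Step 1: V + V^T = [[2, 9], [9, 0]]
Step 2: trace = 2, det = -81
Step 3: Discriminant = 2^2 - 4*(-81) = 328
Step 4: Eigenvalues: 10.0554, -8.05539
Step 5: Signature = (# positive eigenvalues) - (# negative eigenvalues) = 0

0


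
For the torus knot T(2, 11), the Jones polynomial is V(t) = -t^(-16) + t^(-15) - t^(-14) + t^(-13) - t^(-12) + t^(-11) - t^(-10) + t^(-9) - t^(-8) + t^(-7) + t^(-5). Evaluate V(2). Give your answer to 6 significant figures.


Substituting t = 2 into V(t) = -t^(-16) + t^(-15) - t^(-14) + t^(-13) - t^(-12) + t^(-11) - t^(-10) + t^(-9) - t^(-8) + t^(-7) + t^(-5):
  (-)t^(-16) = -1.52588e-05
  (+)t^(-15) = 3.05176e-05
  (-)t^(-14) = -6.10352e-05
  (+)t^(-13) = 0.00012207
  (-)t^(-12) = -0.000244141
  (+)t^(-11) = 0.000488281
  (-)t^(-10) = -0.000976562
  (+)t^(-9) = 0.00195312
  (-)t^(-8) = -0.00390625
  (+)t^(-7) = 0.0078125
  (+)t^(-5) = 0.03125
Sum = (-1.52588e-05) + (3.05176e-05) + (-6.10352e-05) + (0.00012207) + (-0.000244141) + (0.000488281) + (-0.000976562) + (0.00195312) + (-0.00390625) + (0.0078125) + (0.03125)
= 0.03645324707
Rounded to 6 significant figures: 0.0364532

0.0364532


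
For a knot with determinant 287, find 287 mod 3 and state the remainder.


Step 1: A knot is p-colorable if and only if p divides its determinant.
Step 2: Compute 287 mod 3.
287 = 95 * 3 + 2
Step 3: 287 mod 3 = 2
Step 4: The knot is 3-colorable: no

2


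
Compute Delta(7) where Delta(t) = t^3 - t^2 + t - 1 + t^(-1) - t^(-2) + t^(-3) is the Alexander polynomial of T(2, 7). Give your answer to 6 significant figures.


Substituting t = 7 into Delta(t) = t^3 - t^2 + t - 1 + t^(-1) - t^(-2) + t^(-3):
Term values: (343) + (-49) + (7) + (-1) + (0.142857) + (-0.0204082) + (0.00291545)
Sum = 300.1253644
Rounded to 6 significant figures: 300.125

300.125


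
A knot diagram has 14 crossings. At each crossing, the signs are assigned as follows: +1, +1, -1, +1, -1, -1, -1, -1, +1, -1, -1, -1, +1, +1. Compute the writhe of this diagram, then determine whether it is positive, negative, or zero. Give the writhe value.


Step 1: Count positive crossings (+1).
Positive crossings: 6
Step 2: Count negative crossings (-1).
Negative crossings: 8
Step 3: Writhe = (positive) - (negative)
w = 6 - 8 = -2
Step 4: |w| = 2, and w is negative

-2


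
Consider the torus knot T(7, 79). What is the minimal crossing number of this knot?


For a torus knot T(p, q) with gcd(p,q)=1,
the crossing number is min(p*(q-1), q*(p-1)).
p*(q-1) = 7*78 = 546
q*(p-1) = 79*6 = 474
min(546, 474) = 474

474


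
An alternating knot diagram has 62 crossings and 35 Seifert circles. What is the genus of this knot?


For alternating knots, g = (c - s + 1)/2.
= (62 - 35 + 1)/2
= 28/2 = 14

14


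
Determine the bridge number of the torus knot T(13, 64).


The bridge number of T(p,q) is min(p,q).
min(13, 64) = 13

13


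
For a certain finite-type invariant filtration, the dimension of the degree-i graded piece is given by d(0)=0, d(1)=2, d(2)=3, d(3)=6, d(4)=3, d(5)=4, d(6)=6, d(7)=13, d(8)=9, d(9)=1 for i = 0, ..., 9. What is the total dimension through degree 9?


Total dimension = d(0) + d(1) + ... + d(9)
= 0 + 2 + 3 + 6 + 3 + 4 + 6 + 13 + 9 + 1
= 47

47


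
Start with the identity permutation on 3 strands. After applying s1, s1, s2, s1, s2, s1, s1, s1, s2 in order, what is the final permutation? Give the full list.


Starting with identity [1, 2, 3].
Apply generators in sequence:
  After s1: [2, 1, 3]
  After s1: [1, 2, 3]
  After s2: [1, 3, 2]
  After s1: [3, 1, 2]
  After s2: [3, 2, 1]
  After s1: [2, 3, 1]
  After s1: [3, 2, 1]
  After s1: [2, 3, 1]
  After s2: [2, 1, 3]
Final permutation: [2, 1, 3]

[2, 1, 3]


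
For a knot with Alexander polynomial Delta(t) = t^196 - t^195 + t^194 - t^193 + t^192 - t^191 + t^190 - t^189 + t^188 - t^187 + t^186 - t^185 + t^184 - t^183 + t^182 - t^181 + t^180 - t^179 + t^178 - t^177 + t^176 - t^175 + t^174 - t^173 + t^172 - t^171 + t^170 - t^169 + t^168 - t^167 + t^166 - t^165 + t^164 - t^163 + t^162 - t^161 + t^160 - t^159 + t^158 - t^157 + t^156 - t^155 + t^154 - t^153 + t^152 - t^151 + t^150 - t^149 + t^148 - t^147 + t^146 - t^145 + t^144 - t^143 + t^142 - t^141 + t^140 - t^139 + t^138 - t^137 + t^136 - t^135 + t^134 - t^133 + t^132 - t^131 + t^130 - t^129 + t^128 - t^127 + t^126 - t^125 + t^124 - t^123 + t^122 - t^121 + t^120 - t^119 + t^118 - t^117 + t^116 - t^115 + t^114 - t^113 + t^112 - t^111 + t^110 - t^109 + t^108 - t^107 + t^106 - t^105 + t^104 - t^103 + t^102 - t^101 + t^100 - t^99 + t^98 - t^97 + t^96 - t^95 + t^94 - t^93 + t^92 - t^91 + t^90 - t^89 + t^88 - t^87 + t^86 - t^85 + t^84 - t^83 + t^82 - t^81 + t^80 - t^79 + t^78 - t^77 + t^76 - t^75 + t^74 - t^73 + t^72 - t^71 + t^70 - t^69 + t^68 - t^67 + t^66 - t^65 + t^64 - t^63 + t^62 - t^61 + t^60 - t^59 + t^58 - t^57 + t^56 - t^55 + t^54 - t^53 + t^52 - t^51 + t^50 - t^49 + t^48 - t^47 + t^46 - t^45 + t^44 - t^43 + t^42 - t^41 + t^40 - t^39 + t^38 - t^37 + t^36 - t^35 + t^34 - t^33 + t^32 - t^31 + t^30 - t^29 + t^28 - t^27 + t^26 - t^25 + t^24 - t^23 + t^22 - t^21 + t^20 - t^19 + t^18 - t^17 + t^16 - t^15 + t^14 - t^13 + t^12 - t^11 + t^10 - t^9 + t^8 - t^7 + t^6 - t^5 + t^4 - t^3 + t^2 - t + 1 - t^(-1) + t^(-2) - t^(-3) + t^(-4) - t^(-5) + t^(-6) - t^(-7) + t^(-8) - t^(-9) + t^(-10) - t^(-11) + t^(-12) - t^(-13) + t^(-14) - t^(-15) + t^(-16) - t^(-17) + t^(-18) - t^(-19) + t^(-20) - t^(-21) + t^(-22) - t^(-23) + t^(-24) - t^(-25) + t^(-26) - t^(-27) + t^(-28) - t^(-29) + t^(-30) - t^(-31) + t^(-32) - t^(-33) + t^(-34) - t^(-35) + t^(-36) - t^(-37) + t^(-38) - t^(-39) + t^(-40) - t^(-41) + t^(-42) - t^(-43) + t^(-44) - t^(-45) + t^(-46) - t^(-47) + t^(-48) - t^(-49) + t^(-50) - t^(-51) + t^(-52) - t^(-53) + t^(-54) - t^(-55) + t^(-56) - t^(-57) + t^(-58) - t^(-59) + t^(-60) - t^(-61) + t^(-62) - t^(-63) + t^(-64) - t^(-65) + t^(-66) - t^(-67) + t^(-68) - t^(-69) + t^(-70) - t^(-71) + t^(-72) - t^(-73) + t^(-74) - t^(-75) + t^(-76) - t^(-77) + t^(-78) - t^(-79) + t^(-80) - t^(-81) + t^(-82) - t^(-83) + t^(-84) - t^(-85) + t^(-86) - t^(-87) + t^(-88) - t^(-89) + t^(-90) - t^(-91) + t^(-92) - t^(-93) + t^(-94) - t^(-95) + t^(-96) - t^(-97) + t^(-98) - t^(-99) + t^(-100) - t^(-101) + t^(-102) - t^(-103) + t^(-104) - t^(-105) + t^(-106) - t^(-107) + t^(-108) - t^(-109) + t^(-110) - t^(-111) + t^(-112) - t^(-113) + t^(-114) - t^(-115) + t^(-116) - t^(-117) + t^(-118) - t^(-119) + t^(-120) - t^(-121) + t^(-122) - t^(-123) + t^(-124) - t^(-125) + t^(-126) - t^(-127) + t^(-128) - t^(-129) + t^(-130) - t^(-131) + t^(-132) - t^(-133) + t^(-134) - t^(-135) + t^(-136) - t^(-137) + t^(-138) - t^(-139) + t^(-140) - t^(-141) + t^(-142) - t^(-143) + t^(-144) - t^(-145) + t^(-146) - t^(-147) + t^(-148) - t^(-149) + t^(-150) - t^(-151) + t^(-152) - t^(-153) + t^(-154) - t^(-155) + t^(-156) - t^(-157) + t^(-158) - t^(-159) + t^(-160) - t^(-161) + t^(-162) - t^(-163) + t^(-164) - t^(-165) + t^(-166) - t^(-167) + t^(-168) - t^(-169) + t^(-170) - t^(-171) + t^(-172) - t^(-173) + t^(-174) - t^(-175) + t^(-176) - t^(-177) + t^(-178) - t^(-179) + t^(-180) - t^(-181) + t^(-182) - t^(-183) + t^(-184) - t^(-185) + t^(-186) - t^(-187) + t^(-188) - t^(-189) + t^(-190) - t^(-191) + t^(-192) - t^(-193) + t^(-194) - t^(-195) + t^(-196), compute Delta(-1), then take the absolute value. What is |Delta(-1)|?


Step 1: The polynomial has 393 terms with alternating signs, exponents from 196 down to -196.
Step 2: Substitute t = -1. The i-th term has coefficient (-1)^i and exponent (m-i),
  so its value is (-1)^i * (-1)^(m-i) = (-1)^m = 1 for every i.
Step 3: All 393 terms equal 1, so Delta(-1) = 393 * (1) = 393
Step 4: |Delta(-1)| = 393

393


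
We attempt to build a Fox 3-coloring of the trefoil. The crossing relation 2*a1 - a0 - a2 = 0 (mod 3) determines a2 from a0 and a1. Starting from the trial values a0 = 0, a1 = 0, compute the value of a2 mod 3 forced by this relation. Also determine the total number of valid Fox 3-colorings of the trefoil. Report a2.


Step 1: Apply the given crossing relation 2*a1 - a0 - a2 = 0 (mod 3).
  a2 = 2*a1 - a0 mod 3
  a2 = 2*0 - 0 mod 3
  a2 = 0 - 0 mod 3
  a2 = 0 mod 3 = 0
Step 2: The trefoil has determinant 3.
  Number of Fox p-colorings (p prime) is p^2 if p = 3, else p.
  Since p = 3 divides det = 3, the trefoil is 3-colorable.
  (Indeed for p = 3 any choice of a0, a1 extends to a valid coloring; the trial (a0, a1, a2) = (0, 0, 0) satisfies all three crossing relations.)
  Total colorings = 3^2 = 9
Step 3: a2 = 0, total Fox 3-colorings = 9

0


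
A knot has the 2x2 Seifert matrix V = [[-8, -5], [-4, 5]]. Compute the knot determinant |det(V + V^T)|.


Step 1: Form V + V^T where V = [[-8, -5], [-4, 5]]
  V^T = [[-8, -4], [-5, 5]]
  V + V^T = [[-16, -9], [-9, 10]]
Step 2: det(V + V^T) = (-16)*10 - (-9)*(-9)
  = -160 - 81 = -241
Step 3: Knot determinant = |det(V + V^T)| = |-241| = 241

241


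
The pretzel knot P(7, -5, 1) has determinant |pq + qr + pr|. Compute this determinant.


Step 1: Compute pq + qr + pr.
pq = 7*(-5) = -35
qr = (-5)*1 = -5
pr = 7*1 = 7
pq + qr + pr = -35 + (-5) + 7 = -33
Step 2: Take absolute value.
det(P(7,-5,1)) = |-33| = 33

33


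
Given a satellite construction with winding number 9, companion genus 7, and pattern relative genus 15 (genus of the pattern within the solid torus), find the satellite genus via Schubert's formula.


Schubert: g(satellite) = g_rel(pattern) + |winding| * g(companion),
where g_rel(pattern) is the genus of the pattern relative to the solid torus.
= 15 + 9 * 7
= 15 + 63 = 78

78


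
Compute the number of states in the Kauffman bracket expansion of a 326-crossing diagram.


Each crossing contributes 2 choices (A-smoothing or B-smoothing).
Total states = 2^326 = 136703170298938245273281389194851335334573089430825777276610662900622062449960995201469573563940864

136703170298938245273281389194851335334573089430825777276610662900622062449960995201469573563940864


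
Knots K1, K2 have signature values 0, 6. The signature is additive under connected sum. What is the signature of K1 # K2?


The signature is additive under connected sum.
signature(K1 # K2) = (0) + (6)
= 6

6


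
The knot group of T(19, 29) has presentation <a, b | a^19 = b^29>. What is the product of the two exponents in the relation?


The relation is a^19 = b^29.
Product of exponents = 19 * 29
= 551

551


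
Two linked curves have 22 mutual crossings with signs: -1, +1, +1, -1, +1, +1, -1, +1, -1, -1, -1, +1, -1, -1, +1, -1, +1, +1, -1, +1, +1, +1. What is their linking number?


Step 1: Count positive crossings: 12
Step 2: Count negative crossings: 10
Step 3: Sum of signs = 12 - 10 = 2
Step 4: Linking number = sum/2 = 2/2 = 1

1


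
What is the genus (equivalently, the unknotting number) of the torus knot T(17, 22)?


For a torus knot T(p,q), both the unknotting number and genus equal (p-1)(q-1)/2.
= (17-1)(22-1)/2
= 16*21/2
= 336/2 = 168

168


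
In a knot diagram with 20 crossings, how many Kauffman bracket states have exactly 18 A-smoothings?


We choose which 18 of 20 crossings get A-smoothings.
C(20, 18) = 20! / (18! * 2!)
= 190

190


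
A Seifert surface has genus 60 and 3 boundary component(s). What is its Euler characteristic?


chi = 2 - 2g - b
= 2 - 2*60 - 3
= 2 - 120 - 3 = -121

-121


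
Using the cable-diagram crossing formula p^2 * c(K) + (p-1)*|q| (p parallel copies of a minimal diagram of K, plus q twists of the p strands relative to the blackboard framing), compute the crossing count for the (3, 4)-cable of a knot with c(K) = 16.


Step 1: Each of the c(K) crossings of the companion diagram becomes p*p = p^2 crossings among the p parallel strands, and each of the |q| twists s_1 s_2 ... s_(p-1) adds (p-1) crossings.
  Crossings = p^2 * c(K) + (p-1)*|q|
Step 2: = 3^2 * 16 + (3-1)*4
Step 3: = 9*16 + 2*4
Step 4: = 144 + 8 = 152

152


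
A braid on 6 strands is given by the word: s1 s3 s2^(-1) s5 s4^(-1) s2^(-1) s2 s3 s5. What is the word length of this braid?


The word length counts the number of generators (including inverses).
Listing each generator: s1, s3, s2^(-1), s5, s4^(-1), s2^(-1), s2, s3, s5
There are 9 generators in this braid word.

9


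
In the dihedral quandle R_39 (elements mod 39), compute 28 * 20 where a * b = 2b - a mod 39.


28 * 20 = 2*20 - 28 mod 39
= 40 - 28 mod 39
= 12 mod 39 = 12

12


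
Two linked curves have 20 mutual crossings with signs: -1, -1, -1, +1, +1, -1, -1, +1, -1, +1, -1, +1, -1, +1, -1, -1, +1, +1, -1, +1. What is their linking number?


Step 1: Count positive crossings: 9
Step 2: Count negative crossings: 11
Step 3: Sum of signs = 9 - 11 = -2
Step 4: Linking number = sum/2 = -2/2 = -1

-1


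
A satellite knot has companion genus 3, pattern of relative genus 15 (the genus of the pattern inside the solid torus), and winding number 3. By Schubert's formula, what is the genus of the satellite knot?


Schubert: g(satellite) = g_rel(pattern) + |winding| * g(companion),
where g_rel(pattern) is the genus of the pattern relative to the solid torus.
= 15 + 3 * 3
= 15 + 9 = 24

24


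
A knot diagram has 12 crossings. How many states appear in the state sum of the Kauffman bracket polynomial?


Each crossing contributes 2 choices (A-smoothing or B-smoothing).
Total states = 2^12 = 4096

4096


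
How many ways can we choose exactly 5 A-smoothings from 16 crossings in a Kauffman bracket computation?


We choose which 5 of 16 crossings get A-smoothings.
C(16, 5) = 16! / (5! * 11!)
= 4368

4368


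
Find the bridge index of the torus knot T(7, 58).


The bridge number of T(p,q) is min(p,q).
min(7, 58) = 7

7


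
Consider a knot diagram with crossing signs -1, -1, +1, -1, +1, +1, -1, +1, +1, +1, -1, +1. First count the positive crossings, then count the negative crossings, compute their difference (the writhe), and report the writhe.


Step 1: Count positive crossings (+1).
Positive crossings: 7
Step 2: Count negative crossings (-1).
Negative crossings: 5
Step 3: Writhe = (positive) - (negative)
w = 7 - 5 = 2
Step 4: |w| = 2, and w is positive

2


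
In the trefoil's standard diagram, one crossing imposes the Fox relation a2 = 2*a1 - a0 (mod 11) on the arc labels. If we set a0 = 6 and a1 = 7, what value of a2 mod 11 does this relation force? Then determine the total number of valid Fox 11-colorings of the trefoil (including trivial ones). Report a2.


Step 1: Apply the given crossing relation 2*a1 - a0 - a2 = 0 (mod 11).
  a2 = 2*a1 - a0 mod 11
  a2 = 2*7 - 6 mod 11
  a2 = 14 - 6 mod 11
  a2 = 8 mod 11 = 8
Step 2: The trefoil has determinant 3.
  Number of Fox p-colorings (p prime) is p^2 if p = 3, else p.
  Since 11 does not divide 3, only trivial (constant) colorings exist.
  (So the trial a0 = 6, a1 = 7 with a0 != a1 does NOT extend to a valid coloring of the whole trefoil: the other two crossing relations require 3*(a1 - a0) = 0 (mod 11), which fails.)
  Total colorings = 11
Step 3: a2 = 8, total Fox 11-colorings = 11

8


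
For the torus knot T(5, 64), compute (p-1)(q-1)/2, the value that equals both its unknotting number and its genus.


For a torus knot T(p,q), both the unknotting number and genus equal (p-1)(q-1)/2.
= (5-1)(64-1)/2
= 4*63/2
= 252/2 = 126

126


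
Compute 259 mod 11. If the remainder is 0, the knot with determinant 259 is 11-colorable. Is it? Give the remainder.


Step 1: A knot is p-colorable if and only if p divides its determinant.
Step 2: Compute 259 mod 11.
259 = 23 * 11 + 6
Step 3: 259 mod 11 = 6
Step 4: The knot is 11-colorable: no

6


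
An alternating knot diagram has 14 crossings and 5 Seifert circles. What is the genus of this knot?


For alternating knots, g = (c - s + 1)/2.
= (14 - 5 + 1)/2
= 10/2 = 5

5


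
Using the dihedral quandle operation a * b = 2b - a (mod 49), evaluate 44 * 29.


44 * 29 = 2*29 - 44 mod 49
= 58 - 44 mod 49
= 14 mod 49 = 14

14


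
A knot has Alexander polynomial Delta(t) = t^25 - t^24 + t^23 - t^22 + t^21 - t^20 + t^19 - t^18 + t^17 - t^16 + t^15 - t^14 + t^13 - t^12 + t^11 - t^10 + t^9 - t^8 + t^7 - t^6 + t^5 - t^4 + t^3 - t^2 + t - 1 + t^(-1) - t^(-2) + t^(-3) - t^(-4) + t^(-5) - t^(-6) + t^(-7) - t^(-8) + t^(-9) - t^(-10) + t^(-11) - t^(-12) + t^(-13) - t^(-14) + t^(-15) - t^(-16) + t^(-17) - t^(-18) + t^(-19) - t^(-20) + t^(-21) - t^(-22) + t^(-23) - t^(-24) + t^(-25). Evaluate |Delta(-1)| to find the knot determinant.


Step 1: The polynomial has 51 terms with alternating signs, exponents from 25 down to -25.
Step 2: Substitute t = -1. The i-th term has coefficient (-1)^i and exponent (m-i),
  so its value is (-1)^i * (-1)^(m-i) = (-1)^m = -1 for every i.
Step 3: All 51 terms equal -1, so Delta(-1) = 51 * (-1) = -51
Step 4: |Delta(-1)| = 51

51


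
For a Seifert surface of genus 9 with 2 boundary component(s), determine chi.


chi = 2 - 2g - b
= 2 - 2*9 - 2
= 2 - 18 - 2 = -18

-18


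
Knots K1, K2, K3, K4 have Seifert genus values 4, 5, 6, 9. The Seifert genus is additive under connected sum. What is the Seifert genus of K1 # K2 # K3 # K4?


The Seifert genus is additive under connected sum.
Seifert genus(K1 # K2 # K3 # K4) = (4) + (5) + (6) + (9)
= 24

24


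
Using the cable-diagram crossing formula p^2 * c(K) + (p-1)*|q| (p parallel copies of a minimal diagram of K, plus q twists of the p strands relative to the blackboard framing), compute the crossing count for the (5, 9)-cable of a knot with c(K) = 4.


Step 1: Each of the c(K) crossings of the companion diagram becomes p*p = p^2 crossings among the p parallel strands, and each of the |q| twists s_1 s_2 ... s_(p-1) adds (p-1) crossings.
  Crossings = p^2 * c(K) + (p-1)*|q|
Step 2: = 5^2 * 4 + (5-1)*9
Step 3: = 25*4 + 4*9
Step 4: = 100 + 36 = 136

136


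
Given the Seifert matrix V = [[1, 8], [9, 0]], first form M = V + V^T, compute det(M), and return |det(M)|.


Step 1: Form V + V^T where V = [[1, 8], [9, 0]]
  V^T = [[1, 9], [8, 0]]
  V + V^T = [[2, 17], [17, 0]]
Step 2: det(V + V^T) = 2*0 - 17*17
  = 0 - 289 = -289
Step 3: Knot determinant = |det(V + V^T)| = |-289| = 289

289


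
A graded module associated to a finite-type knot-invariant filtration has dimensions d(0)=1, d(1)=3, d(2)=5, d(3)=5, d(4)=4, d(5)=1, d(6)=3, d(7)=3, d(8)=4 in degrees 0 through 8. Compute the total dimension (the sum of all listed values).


Total dimension = d(0) + d(1) + ... + d(8)
= 1 + 3 + 5 + 5 + 4 + 1 + 3 + 3 + 4
= 29

29


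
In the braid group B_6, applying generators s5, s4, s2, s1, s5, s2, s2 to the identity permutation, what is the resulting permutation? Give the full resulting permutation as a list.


Starting with identity [1, 2, 3, 4, 5, 6].
Apply generators in sequence:
  After s5: [1, 2, 3, 4, 6, 5]
  After s4: [1, 2, 3, 6, 4, 5]
  After s2: [1, 3, 2, 6, 4, 5]
  After s1: [3, 1, 2, 6, 4, 5]
  After s5: [3, 1, 2, 6, 5, 4]
  After s2: [3, 2, 1, 6, 5, 4]
  After s2: [3, 1, 2, 6, 5, 4]
Final permutation: [3, 1, 2, 6, 5, 4]

[3, 1, 2, 6, 5, 4]
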